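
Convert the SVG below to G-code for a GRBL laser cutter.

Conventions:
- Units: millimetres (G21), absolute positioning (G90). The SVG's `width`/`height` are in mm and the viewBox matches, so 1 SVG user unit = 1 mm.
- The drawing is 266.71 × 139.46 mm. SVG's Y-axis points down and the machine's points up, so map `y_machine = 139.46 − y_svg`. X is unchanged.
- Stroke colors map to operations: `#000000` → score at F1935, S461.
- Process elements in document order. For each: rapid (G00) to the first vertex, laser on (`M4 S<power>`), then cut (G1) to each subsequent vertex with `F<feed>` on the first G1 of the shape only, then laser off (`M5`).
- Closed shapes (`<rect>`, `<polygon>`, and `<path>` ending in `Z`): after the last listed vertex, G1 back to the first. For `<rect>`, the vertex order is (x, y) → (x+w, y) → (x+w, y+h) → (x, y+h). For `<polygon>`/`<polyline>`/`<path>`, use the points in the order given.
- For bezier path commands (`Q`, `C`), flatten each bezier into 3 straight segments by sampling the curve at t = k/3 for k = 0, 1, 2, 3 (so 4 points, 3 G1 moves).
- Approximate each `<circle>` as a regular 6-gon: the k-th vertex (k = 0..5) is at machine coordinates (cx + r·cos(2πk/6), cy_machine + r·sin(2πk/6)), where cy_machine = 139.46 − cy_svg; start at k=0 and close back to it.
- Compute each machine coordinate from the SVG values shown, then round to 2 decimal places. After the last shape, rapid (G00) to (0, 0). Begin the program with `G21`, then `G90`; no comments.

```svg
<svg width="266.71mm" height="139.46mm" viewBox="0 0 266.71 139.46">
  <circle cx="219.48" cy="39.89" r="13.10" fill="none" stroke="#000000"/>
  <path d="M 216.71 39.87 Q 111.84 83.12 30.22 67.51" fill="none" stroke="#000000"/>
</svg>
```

G21
G90
G00 X232.58 Y99.57
M4 S461
G1 X226.03 Y110.91 F1935
G1 X212.93 Y110.91
G1 X206.38 Y99.57
G1 X212.93 Y88.23
G1 X226.03 Y88.23
G1 X232.58 Y99.57
M5
G00 X216.71 Y99.59
M4 S461
G1 X149.38 Y77.30 F1935
G1 X87.22 Y68.08
G1 X30.22 Y71.95
M5
G00 X0.00 Y0.00

Since the viewBox matches the mm dimensions, user units are millimetres directly. The only transform is the Y-flip y_m = 139.46 − y_svg.

Shape 1 is a circle drawn with `<circle>`. Its stroke #000000 means score at S461, F1935. After flipping Y the toolpath is (232.58,99.57) → (226.03,110.91) → (212.93,110.91) → (206.38,99.57) → (212.93,88.23) → (226.03,88.23) → (232.58,99.57), returning to the start.

Shape 2 is a quadratic bezier drawn with `<path>`. Its stroke #000000 means score at S461, F1935. After flipping Y the toolpath is (216.71,99.59) → (149.38,77.30) → (87.22,68.08) → (30.22,71.95).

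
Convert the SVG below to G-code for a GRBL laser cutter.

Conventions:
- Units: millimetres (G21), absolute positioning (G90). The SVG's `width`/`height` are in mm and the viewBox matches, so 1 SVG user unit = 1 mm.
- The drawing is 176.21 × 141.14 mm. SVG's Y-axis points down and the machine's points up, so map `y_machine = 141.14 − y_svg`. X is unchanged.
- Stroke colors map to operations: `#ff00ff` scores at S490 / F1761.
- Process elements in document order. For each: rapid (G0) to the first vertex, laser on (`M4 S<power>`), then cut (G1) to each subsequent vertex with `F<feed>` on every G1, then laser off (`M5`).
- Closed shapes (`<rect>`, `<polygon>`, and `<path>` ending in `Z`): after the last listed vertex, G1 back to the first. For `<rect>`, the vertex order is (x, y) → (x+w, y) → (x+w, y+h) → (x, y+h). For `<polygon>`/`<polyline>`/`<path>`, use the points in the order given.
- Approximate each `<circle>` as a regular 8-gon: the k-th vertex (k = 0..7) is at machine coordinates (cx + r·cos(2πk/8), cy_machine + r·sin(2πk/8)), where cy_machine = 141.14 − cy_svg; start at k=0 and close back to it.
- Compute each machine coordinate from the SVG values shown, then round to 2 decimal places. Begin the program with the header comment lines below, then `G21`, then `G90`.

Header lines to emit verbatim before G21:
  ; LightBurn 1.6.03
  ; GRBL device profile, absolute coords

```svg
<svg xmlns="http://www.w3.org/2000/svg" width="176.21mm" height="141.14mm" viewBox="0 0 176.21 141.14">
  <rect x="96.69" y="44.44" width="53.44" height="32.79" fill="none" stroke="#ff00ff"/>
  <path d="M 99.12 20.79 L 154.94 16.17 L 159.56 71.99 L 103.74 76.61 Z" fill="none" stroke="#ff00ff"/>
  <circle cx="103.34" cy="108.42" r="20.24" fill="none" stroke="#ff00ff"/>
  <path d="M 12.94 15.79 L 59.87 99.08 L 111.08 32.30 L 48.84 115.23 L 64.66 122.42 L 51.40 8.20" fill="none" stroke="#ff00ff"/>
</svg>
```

Since the viewBox matches the mm dimensions, user units are millimetres directly. The only transform is the Y-flip y_m = 141.14 − y_svg.

Shape 1 is a rectangle drawn with `<rect>`. Its stroke #ff00ff means score at S490, F1761. After flipping Y the toolpath is (96.69,96.70) → (150.13,96.70) → (150.13,63.91) → (96.69,63.91) → (96.69,96.70), returning to the start.

Shape 2 is a regular polygon drawn with `<path>`. Its stroke #ff00ff means score at S490, F1761. After flipping Y the toolpath is (99.12,120.35) → (154.94,124.97) → (159.56,69.15) → (103.74,64.53) → (99.12,120.35), returning to the start.

Shape 3 is a circle drawn with `<circle>`. Its stroke #ff00ff means score at S490, F1761. After flipping Y the toolpath is (123.58,32.72) → (117.65,47.03) → (103.34,52.96) → (89.03,47.03) → (83.10,32.72) → (89.03,18.41) → (103.34,12.48) → (117.65,18.41) → (123.58,32.72), returning to the start.

Shape 4 is a open polyline drawn with `<path>`. Its stroke #ff00ff means score at S490, F1761. After flipping Y the toolpath is (12.94,125.35) → (59.87,42.06) → (111.08,108.84) → (48.84,25.91) → (64.66,18.72) → (51.40,132.94).

; LightBurn 1.6.03
; GRBL device profile, absolute coords
G21
G90
G0 X96.69 Y96.70
M4 S490
G1 X150.13 Y96.70 F1761
G1 X150.13 Y63.91 F1761
G1 X96.69 Y63.91 F1761
G1 X96.69 Y96.70 F1761
M5
G0 X99.12 Y120.35
M4 S490
G1 X154.94 Y124.97 F1761
G1 X159.56 Y69.15 F1761
G1 X103.74 Y64.53 F1761
G1 X99.12 Y120.35 F1761
M5
G0 X123.58 Y32.72
M4 S490
G1 X117.65 Y47.03 F1761
G1 X103.34 Y52.96 F1761
G1 X89.03 Y47.03 F1761
G1 X83.10 Y32.72 F1761
G1 X89.03 Y18.41 F1761
G1 X103.34 Y12.48 F1761
G1 X117.65 Y18.41 F1761
G1 X123.58 Y32.72 F1761
M5
G0 X12.94 Y125.35
M4 S490
G1 X59.87 Y42.06 F1761
G1 X111.08 Y108.84 F1761
G1 X48.84 Y25.91 F1761
G1 X64.66 Y18.72 F1761
G1 X51.40 Y132.94 F1761
M5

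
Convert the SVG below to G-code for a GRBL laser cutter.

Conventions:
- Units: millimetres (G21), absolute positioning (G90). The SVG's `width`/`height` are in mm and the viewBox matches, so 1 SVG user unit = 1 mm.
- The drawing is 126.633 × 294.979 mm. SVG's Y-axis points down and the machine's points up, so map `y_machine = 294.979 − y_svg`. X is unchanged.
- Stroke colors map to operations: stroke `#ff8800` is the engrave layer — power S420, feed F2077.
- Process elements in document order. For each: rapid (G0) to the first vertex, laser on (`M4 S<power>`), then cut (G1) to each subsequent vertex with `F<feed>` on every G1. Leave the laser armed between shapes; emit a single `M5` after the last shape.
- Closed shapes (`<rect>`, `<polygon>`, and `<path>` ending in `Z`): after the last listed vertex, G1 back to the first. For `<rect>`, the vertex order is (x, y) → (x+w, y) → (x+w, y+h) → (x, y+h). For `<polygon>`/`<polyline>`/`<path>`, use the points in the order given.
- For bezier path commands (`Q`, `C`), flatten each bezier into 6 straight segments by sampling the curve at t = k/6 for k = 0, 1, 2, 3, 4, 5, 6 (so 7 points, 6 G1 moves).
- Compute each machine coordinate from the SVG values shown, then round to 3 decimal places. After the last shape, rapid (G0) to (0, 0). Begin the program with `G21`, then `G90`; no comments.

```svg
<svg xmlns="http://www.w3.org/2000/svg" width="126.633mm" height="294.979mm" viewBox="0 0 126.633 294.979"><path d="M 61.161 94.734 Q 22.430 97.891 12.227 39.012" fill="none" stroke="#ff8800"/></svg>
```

G21
G90
G0 X61.161 Y200.245
M4 S420
G1 X49.043 Y200.916 F2077
G1 X38.510 Y205.033 F2077
G1 X29.562 Y212.597 F2077
G1 X22.199 Y223.607 F2077
G1 X16.420 Y238.064 F2077
G1 X12.227 Y255.967 F2077
M5
G0 X0.000 Y0.000

1 u = 1 mm; y_m = 294.979 − y.

[1] `<path>` quadratic bezier, #ff8800→engrave S420 F2077: (61.161,200.245) → (49.043,200.916) → (38.510,205.033) → (29.562,212.597) → (22.199,223.607) → (16.420,238.064) → (12.227,255.967)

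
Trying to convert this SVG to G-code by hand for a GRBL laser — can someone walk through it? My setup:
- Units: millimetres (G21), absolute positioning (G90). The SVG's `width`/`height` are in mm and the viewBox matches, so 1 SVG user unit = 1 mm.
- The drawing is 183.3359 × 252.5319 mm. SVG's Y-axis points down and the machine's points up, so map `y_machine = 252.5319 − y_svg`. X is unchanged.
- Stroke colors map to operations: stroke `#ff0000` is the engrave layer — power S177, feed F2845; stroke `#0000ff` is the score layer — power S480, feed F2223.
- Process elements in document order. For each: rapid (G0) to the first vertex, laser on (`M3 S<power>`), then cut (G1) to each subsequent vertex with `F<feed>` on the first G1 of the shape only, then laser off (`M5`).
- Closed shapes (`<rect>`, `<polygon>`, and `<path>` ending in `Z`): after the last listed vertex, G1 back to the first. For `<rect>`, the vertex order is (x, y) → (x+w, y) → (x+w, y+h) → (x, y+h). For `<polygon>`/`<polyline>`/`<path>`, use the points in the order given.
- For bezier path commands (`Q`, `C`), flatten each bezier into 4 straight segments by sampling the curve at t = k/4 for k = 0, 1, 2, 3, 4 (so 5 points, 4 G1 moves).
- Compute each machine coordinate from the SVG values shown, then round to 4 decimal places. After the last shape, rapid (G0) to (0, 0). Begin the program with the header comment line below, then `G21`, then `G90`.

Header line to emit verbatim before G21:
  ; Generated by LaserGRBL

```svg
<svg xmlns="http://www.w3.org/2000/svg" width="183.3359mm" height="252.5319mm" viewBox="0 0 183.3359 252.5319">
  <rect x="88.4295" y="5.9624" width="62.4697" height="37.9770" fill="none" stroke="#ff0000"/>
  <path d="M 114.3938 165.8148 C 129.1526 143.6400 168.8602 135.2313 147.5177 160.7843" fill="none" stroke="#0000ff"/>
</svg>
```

; Generated by LaserGRBL
G21
G90
G0 X88.4295 Y246.5695
M3 S177
G1 X150.8992 Y246.5695 F2845
G1 X150.8992 Y208.5925
G1 X88.4295 Y208.5925
G1 X88.4295 Y246.5695
M5
G0 X114.3938 Y86.7171
M3 S480
G1 X128.7971 Y100.4515 F2223
G1 X144.4937 Y107.1303
G1 X153.4214 Y104.8601
G1 X147.5177 Y91.7476
M5
G0 X0.0000 Y0.0000

1 u = 1 mm; y_m = 252.5319 − y.

[1] `<rect>` rectangle, #ff0000→engrave S177 F2845: (88.4295,246.5695) → (150.8992,246.5695) → (150.8992,208.5925) → (88.4295,208.5925) → (88.4295,246.5695) (closed)

[2] `<path>` cubic bezier, #0000ff→score S480 F2223: (114.3938,86.7171) → (128.7971,100.4515) → (144.4937,107.1303) → (153.4214,104.8601) → (147.5177,91.7476)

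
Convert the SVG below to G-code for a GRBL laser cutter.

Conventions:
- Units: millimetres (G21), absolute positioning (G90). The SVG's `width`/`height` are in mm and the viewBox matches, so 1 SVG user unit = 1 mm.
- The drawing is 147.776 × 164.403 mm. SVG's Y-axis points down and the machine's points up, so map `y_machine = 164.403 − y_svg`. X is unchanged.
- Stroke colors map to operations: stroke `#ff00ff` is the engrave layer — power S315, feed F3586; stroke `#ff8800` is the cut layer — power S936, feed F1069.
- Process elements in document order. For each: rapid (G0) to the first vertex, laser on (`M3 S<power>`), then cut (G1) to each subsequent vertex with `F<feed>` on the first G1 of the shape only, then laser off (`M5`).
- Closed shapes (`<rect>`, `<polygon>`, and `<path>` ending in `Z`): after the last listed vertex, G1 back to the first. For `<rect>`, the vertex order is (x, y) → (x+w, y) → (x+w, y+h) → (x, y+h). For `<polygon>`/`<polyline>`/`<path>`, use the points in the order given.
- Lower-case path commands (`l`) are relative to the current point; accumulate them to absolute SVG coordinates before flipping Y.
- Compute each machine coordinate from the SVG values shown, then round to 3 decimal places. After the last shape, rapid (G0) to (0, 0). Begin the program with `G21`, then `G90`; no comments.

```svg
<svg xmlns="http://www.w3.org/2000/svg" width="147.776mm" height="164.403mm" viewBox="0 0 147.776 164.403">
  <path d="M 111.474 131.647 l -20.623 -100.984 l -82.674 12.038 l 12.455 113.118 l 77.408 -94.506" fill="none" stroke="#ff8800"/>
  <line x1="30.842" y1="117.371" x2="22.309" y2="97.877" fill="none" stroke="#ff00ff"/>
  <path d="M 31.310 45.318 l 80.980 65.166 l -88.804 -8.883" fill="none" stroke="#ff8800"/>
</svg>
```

G21
G90
G0 X111.474 Y32.756
M3 S936
G1 X90.851 Y133.740 F1069
G1 X8.177 Y121.702
G1 X20.632 Y8.584
G1 X98.040 Y103.090
M5
G0 X30.842 Y47.032
M3 S315
G1 X22.309 Y66.526 F3586
M5
G0 X31.310 Y119.085
M3 S936
G1 X112.290 Y53.919 F1069
G1 X23.486 Y62.802
M5
G0 X0.000 Y0.000

viewBox `0 0 147.776 164.403` with mm width/height → 1 unit = 1 mm. Flip: y_m = 164.403 − y_svg.

**Shape 1** — `<path>` open polyline, stroke `#ff8800` → cut (S936, F1069). Machine vertices: (111.474,32.756) → (90.851,133.740) → (8.177,121.702) → (20.632,8.584) → (98.040,103.090). Open path.

**Shape 2** — `<line>` line segment, stroke `#ff00ff` → engrave (S315, F3586). Machine vertices: (30.842,47.032) → (22.309,66.526). Open path.

**Shape 3** — `<path>` open polyline, stroke `#ff8800` → cut (S936, F1069). Machine vertices: (31.310,119.085) → (112.290,53.919) → (23.486,62.802). Open path.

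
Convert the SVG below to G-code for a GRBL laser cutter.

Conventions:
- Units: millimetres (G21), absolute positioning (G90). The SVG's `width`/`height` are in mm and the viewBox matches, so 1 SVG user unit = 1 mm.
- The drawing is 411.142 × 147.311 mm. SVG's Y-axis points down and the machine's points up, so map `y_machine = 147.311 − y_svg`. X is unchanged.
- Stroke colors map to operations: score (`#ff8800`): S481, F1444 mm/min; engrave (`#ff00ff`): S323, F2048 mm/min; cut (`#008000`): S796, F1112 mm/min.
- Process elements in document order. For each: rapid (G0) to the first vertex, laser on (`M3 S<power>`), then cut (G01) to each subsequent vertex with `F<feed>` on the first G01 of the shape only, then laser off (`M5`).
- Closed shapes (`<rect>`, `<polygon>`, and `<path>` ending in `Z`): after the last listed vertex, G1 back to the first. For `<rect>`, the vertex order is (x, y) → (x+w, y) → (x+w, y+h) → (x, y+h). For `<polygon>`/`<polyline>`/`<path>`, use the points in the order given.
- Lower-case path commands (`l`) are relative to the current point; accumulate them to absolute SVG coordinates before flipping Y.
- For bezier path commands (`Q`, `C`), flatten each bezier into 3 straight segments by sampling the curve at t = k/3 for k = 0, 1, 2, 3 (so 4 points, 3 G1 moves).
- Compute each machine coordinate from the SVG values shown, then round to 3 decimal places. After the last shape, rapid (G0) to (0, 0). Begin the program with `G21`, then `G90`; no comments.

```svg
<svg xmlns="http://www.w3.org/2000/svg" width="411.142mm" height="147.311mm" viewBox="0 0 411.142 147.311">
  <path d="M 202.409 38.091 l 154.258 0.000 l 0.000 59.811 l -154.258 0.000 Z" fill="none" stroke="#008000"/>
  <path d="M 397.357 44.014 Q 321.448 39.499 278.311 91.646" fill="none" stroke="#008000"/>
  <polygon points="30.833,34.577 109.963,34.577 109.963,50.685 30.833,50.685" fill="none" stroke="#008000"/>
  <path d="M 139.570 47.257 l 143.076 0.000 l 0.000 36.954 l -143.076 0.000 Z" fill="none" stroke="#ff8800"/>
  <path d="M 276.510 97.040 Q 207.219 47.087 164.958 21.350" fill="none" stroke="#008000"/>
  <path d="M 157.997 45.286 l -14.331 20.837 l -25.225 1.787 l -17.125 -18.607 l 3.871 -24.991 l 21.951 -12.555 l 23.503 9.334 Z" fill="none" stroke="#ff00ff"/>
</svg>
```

G21
G90
G0 X202.409 Y109.220
M3 S796
G01 X356.667 Y109.220 F1112
G01 X356.667 Y49.409
G01 X202.409 Y49.409
G01 X202.409 Y109.220
M5
G0 X397.357 Y103.297
M3 S796
G01 X350.392 Y100.011 F1112
G01 X310.710 Y84.134
G01 X278.311 Y55.665
M5
G0 X30.833 Y112.734
M3 S796
G01 X109.963 Y112.734 F1112
G01 X109.963 Y96.626
G01 X30.833 Y96.626
G01 X30.833 Y112.734
M5
G0 X139.570 Y100.054
M3 S481
G01 X282.646 Y100.054 F1444
G01 X282.646 Y63.100
G01 X139.570 Y63.100
G01 X139.570 Y100.054
M5
G0 X276.510 Y50.271
M3 S796
G01 X233.319 Y80.882 F1112
G01 X196.135 Y106.112
G01 X164.958 Y125.961
M5
G0 X157.997 Y102.025
M3 S323
G01 X143.666 Y81.188 F2048
G01 X118.441 Y79.401
G01 X101.316 Y98.008
G01 X105.187 Y122.999
G01 X127.138 Y135.554
G01 X150.641 Y126.220
G01 X157.997 Y102.025
M5
G0 X0.000 Y0.000

viewBox `0 0 411.142 147.311` with mm width/height → 1 unit = 1 mm. Flip: y_m = 147.311 − y_svg.

**Shape 1** — `<path>` rectangle, stroke `#008000` → cut (S796, F1112). Machine vertices: (202.409,109.220) → (356.667,109.220) → (356.667,49.409) → (202.409,49.409) → (202.409,109.220). Closed: final G1 returns to the first vertex.

**Shape 2** — `<path>` quadratic bezier, stroke `#008000` → cut (S796, F1112). Control points (SVG): P0=(397.357,44.014), P1=(321.448,39.499), P2=(278.311,91.646); sampled at t=k/3. Machine vertices: (397.357,103.297) → (350.392,100.011) → (310.710,84.134) → (278.311,55.665). Open path.

**Shape 3** — `<polygon>` rectangle, stroke `#008000` → cut (S796, F1112). Machine vertices: (30.833,112.734) → (109.963,112.734) → (109.963,96.626) → (30.833,96.626) → (30.833,112.734). Closed: final G1 returns to the first vertex.

**Shape 4** — `<path>` rectangle, stroke `#ff8800` → score (S481, F1444). Machine vertices: (139.570,100.054) → (282.646,100.054) → (282.646,63.100) → (139.570,63.100) → (139.570,100.054). Closed: final G1 returns to the first vertex.

**Shape 5** — `<path>` quadratic bezier, stroke `#008000` → cut (S796, F1112). Control points (SVG): P0=(276.510,97.040), P1=(207.219,47.087), P2=(164.958,21.350); sampled at t=k/3. Machine vertices: (276.510,50.271) → (233.319,80.882) → (196.135,106.112) → (164.958,125.961). Open path.

**Shape 6** — `<path>` regular polygon, stroke `#ff00ff` → engrave (S323, F2048). Machine vertices: (157.997,102.025) → (143.666,81.188) → (118.441,79.401) → (101.316,98.008) → (105.187,122.999) → (127.138,135.554) → (150.641,126.220) → (157.997,102.025). Closed: final G1 returns to the first vertex.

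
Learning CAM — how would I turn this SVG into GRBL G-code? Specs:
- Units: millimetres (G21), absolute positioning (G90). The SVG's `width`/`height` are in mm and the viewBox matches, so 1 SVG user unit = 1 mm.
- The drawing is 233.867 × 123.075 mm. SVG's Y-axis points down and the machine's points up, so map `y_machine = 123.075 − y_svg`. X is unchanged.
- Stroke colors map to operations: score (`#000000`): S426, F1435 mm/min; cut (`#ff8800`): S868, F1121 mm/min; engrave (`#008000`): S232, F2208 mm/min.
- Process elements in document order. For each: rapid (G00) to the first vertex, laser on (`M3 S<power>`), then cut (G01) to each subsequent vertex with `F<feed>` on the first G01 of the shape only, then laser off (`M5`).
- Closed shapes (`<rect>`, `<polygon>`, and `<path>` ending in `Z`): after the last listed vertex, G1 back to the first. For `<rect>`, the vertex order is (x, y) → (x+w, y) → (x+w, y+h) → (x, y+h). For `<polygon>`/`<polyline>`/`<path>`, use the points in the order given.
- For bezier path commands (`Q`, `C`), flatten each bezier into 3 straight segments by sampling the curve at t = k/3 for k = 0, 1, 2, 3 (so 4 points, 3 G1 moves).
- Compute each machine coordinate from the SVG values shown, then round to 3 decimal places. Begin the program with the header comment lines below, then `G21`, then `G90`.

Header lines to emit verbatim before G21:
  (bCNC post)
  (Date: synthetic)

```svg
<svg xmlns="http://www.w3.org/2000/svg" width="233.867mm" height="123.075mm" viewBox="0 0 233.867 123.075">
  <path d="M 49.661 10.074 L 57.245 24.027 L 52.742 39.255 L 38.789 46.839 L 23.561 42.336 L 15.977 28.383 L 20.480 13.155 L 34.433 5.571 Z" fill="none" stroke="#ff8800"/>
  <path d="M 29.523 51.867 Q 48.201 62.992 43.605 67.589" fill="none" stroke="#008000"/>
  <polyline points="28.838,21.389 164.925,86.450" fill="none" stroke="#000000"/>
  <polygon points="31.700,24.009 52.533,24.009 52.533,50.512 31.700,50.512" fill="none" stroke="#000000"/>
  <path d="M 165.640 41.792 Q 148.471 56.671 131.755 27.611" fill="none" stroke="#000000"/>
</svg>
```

1 u = 1 mm; y_m = 123.075 − y.

[1] `<path>` regular polygon, #ff8800→cut S868 F1121: (49.661,113.001) → (57.245,99.048) → (52.742,83.820) → (38.789,76.236) → (23.561,80.739) → (15.977,94.692) → (20.480,109.920) → (34.433,117.504) → (49.661,113.001) (closed)

[2] `<path>` quadratic bezier, #008000→engrave S232 F2208: (29.523,71.208) → (39.389,64.517) → (44.083,59.276) → (43.605,55.486)

[3] `<polyline>` line segment, #000000→score S426 F1435: (28.838,101.686) → (164.925,36.625)

[4] `<polygon>` rectangle, #000000→score S426 F1435: (31.700,99.066) → (52.533,99.066) → (52.533,72.563) → (31.700,72.563) → (31.700,99.066) (closed)

[5] `<path>` quadratic bezier, #000000→score S426 F1435: (165.640,81.283) → (154.244,76.246) → (142.949,80.973) → (131.755,95.464)

(bCNC post)
(Date: synthetic)
G21
G90
G00 X49.661 Y113.001
M3 S868
G01 X57.245 Y99.048 F1121
G01 X52.742 Y83.820
G01 X38.789 Y76.236
G01 X23.561 Y80.739
G01 X15.977 Y94.692
G01 X20.480 Y109.920
G01 X34.433 Y117.504
G01 X49.661 Y113.001
M5
G00 X29.523 Y71.208
M3 S232
G01 X39.389 Y64.517 F2208
G01 X44.083 Y59.276
G01 X43.605 Y55.486
M5
G00 X28.838 Y101.686
M3 S426
G01 X164.925 Y36.625 F1435
M5
G00 X31.700 Y99.066
M3 S426
G01 X52.533 Y99.066 F1435
G01 X52.533 Y72.563
G01 X31.700 Y72.563
G01 X31.700 Y99.066
M5
G00 X165.640 Y81.283
M3 S426
G01 X154.244 Y76.246 F1435
G01 X142.949 Y80.973
G01 X131.755 Y95.464
M5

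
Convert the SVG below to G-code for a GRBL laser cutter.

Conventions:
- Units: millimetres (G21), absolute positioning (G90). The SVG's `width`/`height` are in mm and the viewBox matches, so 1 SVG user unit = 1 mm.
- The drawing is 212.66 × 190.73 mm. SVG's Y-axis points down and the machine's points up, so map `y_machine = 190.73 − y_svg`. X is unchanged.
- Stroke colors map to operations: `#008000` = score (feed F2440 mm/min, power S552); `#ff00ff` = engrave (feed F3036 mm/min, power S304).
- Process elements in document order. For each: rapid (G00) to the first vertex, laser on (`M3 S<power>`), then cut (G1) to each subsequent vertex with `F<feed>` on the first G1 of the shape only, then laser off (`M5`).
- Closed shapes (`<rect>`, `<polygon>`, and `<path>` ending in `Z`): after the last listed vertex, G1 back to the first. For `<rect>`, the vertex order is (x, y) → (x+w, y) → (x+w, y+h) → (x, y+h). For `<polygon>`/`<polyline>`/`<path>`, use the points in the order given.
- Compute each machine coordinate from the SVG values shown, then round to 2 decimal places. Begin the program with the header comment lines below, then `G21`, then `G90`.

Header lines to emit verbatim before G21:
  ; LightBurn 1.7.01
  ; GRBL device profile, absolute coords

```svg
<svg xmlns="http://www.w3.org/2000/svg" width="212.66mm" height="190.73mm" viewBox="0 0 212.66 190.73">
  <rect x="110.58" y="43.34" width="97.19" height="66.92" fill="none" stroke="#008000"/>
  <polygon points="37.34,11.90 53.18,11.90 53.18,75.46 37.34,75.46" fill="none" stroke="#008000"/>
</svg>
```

Since the viewBox matches the mm dimensions, user units are millimetres directly. The only transform is the Y-flip y_m = 190.73 − y_svg.

Shape 1 is a rectangle drawn with `<rect>`. Its stroke #008000 means score at S552, F2440. After flipping Y the toolpath is (110.58,147.39) → (207.77,147.39) → (207.77,80.47) → (110.58,80.47) → (110.58,147.39), returning to the start.

Shape 2 is a rectangle drawn with `<polygon>`. Its stroke #008000 means score at S552, F2440. After flipping Y the toolpath is (37.34,178.83) → (53.18,178.83) → (53.18,115.27) → (37.34,115.27) → (37.34,178.83), returning to the start.

; LightBurn 1.7.01
; GRBL device profile, absolute coords
G21
G90
G00 X110.58 Y147.39
M3 S552
G1 X207.77 Y147.39 F2440
G1 X207.77 Y80.47
G1 X110.58 Y80.47
G1 X110.58 Y147.39
M5
G00 X37.34 Y178.83
M3 S552
G1 X53.18 Y178.83 F2440
G1 X53.18 Y115.27
G1 X37.34 Y115.27
G1 X37.34 Y178.83
M5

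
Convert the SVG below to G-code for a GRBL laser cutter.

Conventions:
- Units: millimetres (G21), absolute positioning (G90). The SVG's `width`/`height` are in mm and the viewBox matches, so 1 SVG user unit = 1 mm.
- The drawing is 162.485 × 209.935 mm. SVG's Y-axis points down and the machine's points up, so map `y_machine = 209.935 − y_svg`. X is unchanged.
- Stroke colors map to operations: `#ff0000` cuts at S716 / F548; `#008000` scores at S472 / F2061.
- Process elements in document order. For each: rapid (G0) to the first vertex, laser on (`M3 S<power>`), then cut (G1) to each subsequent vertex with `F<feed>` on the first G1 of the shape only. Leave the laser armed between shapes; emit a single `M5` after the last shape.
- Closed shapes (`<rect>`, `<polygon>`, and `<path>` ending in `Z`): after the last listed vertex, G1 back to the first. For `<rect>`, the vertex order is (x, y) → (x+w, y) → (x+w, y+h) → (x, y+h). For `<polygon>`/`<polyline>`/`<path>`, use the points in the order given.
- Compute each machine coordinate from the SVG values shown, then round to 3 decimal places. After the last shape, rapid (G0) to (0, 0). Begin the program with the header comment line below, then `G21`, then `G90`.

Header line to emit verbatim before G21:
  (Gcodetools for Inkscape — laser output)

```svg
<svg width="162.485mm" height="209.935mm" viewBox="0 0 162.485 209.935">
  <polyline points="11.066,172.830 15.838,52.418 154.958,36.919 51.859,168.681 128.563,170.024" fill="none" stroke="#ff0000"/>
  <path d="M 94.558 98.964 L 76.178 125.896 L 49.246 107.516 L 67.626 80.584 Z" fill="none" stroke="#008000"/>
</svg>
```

Since the viewBox matches the mm dimensions, user units are millimetres directly. The only transform is the Y-flip y_m = 209.935 − y_svg.

Shape 1 is a open polyline drawn with `<polyline>`. Its stroke #ff0000 means cut at S716, F548. After flipping Y the toolpath is (11.066,37.105) → (15.838,157.517) → (154.958,173.016) → (51.859,41.254) → (128.563,39.911).

Shape 2 is a regular polygon drawn with `<path>`. Its stroke #008000 means score at S472, F2061. After flipping Y the toolpath is (94.558,110.971) → (76.178,84.039) → (49.246,102.419) → (67.626,129.351) → (94.558,110.971), returning to the start.

(Gcodetools for Inkscape — laser output)
G21
G90
G0 X11.066 Y37.105
M3 S716
G1 X15.838 Y157.517 F548
G1 X154.958 Y173.016
G1 X51.859 Y41.254
G1 X128.563 Y39.911
G0 X94.558 Y110.971
M3 S472
G1 X76.178 Y84.039 F2061
G1 X49.246 Y102.419
G1 X67.626 Y129.351
G1 X94.558 Y110.971
M5
G0 X0.000 Y0.000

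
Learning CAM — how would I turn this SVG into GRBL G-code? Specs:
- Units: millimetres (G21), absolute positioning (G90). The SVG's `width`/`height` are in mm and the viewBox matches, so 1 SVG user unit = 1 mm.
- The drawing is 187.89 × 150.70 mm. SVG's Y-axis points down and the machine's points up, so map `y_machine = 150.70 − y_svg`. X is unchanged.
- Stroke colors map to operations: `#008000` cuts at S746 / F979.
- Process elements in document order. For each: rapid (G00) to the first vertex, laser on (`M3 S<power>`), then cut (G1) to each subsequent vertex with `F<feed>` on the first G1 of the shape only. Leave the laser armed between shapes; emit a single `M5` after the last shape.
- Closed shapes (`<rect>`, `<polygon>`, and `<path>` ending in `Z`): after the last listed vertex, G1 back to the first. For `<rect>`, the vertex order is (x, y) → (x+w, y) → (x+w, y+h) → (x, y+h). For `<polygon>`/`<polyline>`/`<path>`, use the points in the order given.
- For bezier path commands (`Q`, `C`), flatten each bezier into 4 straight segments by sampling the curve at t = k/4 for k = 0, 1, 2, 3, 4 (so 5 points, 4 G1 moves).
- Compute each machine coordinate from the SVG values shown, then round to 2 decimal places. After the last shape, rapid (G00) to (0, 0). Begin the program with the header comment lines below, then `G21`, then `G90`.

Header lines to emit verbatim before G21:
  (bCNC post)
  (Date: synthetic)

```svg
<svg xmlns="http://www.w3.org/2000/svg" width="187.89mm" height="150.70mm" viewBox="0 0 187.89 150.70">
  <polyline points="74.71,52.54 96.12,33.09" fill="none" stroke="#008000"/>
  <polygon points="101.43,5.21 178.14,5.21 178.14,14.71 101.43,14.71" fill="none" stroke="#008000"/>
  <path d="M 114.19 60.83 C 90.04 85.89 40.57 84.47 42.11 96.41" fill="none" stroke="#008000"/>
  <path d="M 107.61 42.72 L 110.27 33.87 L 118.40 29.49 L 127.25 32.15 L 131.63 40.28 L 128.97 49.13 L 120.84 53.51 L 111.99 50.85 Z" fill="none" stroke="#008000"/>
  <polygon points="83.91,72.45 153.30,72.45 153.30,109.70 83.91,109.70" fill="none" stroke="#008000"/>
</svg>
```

viewBox `0 0 187.89 150.70` with mm width/height → 1 unit = 1 mm. Flip: y_m = 150.70 − y_svg.

**Shape 1** — `<polyline>` line segment, stroke `#008000` → cut (S746, F979). Machine vertices: (74.71,98.16) → (96.12,117.61). Open path.

**Shape 2** — `<polygon>` rectangle, stroke `#008000` → cut (S746, F979). Machine vertices: (101.43,145.49) → (178.14,145.49) → (178.14,135.99) → (101.43,135.99) → (101.43,145.49). Closed: final G1 returns to the first vertex.

**Shape 3** — `<path>` cubic bezier, stroke `#008000` → cut (S746, F979). Control points (SVG): P0=(114.19,60.83), P1=(90.04,85.89), P2=(40.57,84.47), P3=(42.11,96.41); sampled at t=k/4. Machine vertices: (114.19,89.87) → (92.52,75.42) → (68.52,67.16) → (49.33,61.36) → (42.11,54.29). Open path.

**Shape 4** — `<path>` regular polygon, stroke `#008000` → cut (S746, F979). Machine vertices: (107.61,107.98) → (110.27,116.83) → (118.40,121.21) → (127.25,118.55) → (131.63,110.42) → (128.97,101.57) → (120.84,97.19) → (111.99,99.85) → (107.61,107.98). Closed: final G1 returns to the first vertex.

**Shape 5** — `<polygon>` rectangle, stroke `#008000` → cut (S746, F979). Machine vertices: (83.91,78.25) → (153.30,78.25) → (153.30,41.00) → (83.91,41.00) → (83.91,78.25). Closed: final G1 returns to the first vertex.

(bCNC post)
(Date: synthetic)
G21
G90
G00 X74.71 Y98.16
M3 S746
G1 X96.12 Y117.61 F979
G00 X101.43 Y145.49
M3 S746
G1 X178.14 Y145.49 F979
G1 X178.14 Y135.99
G1 X101.43 Y135.99
G1 X101.43 Y145.49
G00 X114.19 Y89.87
M3 S746
G1 X92.52 Y75.42 F979
G1 X68.52 Y67.16
G1 X49.33 Y61.36
G1 X42.11 Y54.29
G00 X107.61 Y107.98
M3 S746
G1 X110.27 Y116.83 F979
G1 X118.40 Y121.21
G1 X127.25 Y118.55
G1 X131.63 Y110.42
G1 X128.97 Y101.57
G1 X120.84 Y97.19
G1 X111.99 Y99.85
G1 X107.61 Y107.98
G00 X83.91 Y78.25
M3 S746
G1 X153.30 Y78.25 F979
G1 X153.30 Y41.00
G1 X83.91 Y41.00
G1 X83.91 Y78.25
M5
G00 X0.00 Y0.00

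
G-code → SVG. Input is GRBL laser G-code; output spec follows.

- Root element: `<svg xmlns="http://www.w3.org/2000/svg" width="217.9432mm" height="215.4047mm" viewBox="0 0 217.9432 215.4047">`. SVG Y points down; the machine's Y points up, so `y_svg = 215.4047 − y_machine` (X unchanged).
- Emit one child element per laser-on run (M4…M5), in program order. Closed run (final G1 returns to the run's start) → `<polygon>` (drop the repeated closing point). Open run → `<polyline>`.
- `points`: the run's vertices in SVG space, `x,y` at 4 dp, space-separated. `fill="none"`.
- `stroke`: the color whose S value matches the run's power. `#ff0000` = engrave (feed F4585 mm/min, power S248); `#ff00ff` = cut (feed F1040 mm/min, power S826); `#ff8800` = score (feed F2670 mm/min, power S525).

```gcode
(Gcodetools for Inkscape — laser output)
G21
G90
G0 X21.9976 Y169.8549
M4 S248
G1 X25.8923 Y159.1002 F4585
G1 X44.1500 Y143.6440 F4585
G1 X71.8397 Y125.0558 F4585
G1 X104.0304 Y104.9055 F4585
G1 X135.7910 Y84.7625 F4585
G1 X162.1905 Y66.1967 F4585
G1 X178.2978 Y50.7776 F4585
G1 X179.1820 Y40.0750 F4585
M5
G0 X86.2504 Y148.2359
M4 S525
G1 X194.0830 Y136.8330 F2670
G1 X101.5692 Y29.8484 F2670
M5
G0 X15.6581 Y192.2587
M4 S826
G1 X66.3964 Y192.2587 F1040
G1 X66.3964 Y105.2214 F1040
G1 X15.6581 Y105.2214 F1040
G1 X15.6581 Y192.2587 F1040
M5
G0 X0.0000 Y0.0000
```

<svg xmlns="http://www.w3.org/2000/svg" width="217.9432mm" height="215.4047mm" viewBox="0 0 217.9432 215.4047">
  <polyline points="21.9976,45.5498 25.8923,56.3045 44.1500,71.7607 71.8397,90.3489 104.0304,110.4992 135.7910,130.6422 162.1905,149.2080 178.2978,164.6271 179.1820,175.3297" fill="none" stroke="#ff0000"/>
  <polyline points="86.2504,67.1688 194.0830,78.5717 101.5692,185.5563" fill="none" stroke="#ff8800"/>
  <polygon points="15.6581,23.1460 66.3964,23.1460 66.3964,110.1833 15.6581,110.1833" fill="none" stroke="#ff00ff"/>
</svg>

Machine Y-up, SVG Y-down with viewBox height 215.4047, so y_svg = 215.4047 − y_machine; X carries over.

Run 1: S248 ⇒ engrave layer `#ff0000`. The run is open, so emit a `<polyline>` with points (Y-flipped): 21.9976,45.5498 25.8923,56.3045 44.1500,71.7607 71.8397,90.3489 104.0304,110.4992 135.7910,130.6422 162.1905,149.2080 178.2978,164.6271 179.1820,175.3297.

Run 2: S525 ⇒ score layer `#ff8800`. The run is open, so emit a `<polyline>` with points (Y-flipped): 86.2504,67.1688 194.0830,78.5717 101.5692,185.5563.

Run 3: power S826 maps to stroke `#ff00ff` (cut). The run returns to its start, so emit a `<polygon>` with points (Y-flipped): 15.6581,23.1460 66.3964,23.1460 66.3964,110.1833 15.6581,110.1833.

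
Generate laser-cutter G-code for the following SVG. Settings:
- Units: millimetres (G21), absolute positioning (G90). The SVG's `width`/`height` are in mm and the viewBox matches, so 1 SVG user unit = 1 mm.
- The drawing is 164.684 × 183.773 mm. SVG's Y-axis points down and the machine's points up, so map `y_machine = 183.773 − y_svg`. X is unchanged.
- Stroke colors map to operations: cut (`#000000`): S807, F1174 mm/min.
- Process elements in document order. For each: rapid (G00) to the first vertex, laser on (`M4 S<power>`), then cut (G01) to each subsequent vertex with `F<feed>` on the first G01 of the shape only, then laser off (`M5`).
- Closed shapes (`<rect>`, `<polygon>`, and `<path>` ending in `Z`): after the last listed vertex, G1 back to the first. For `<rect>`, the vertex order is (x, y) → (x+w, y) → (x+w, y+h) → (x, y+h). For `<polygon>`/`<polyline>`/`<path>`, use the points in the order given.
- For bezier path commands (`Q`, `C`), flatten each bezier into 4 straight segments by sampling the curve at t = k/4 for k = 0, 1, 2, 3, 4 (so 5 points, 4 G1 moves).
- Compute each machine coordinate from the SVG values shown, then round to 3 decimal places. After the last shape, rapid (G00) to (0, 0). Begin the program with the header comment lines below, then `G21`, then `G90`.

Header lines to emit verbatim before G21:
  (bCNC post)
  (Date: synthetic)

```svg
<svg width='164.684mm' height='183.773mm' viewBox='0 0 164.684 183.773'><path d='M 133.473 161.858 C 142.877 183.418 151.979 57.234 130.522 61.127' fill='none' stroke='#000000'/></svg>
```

(bCNC post)
(Date: synthetic)
G21
G90
G00 X133.473 Y21.915
M4 S807
G01 X139.997 Y29.106 F1174
G01 X143.570 Y65.655
G01 X141.358 Y105.517
G01 X130.522 Y122.646
M5
G00 X0.000 Y0.000

viewBox `0 0 164.684 183.773` with mm width/height → 1 unit = 1 mm. Flip: y_m = 183.773 − y_svg.

**Shape 1** — `<path>` cubic bezier, stroke `#000000` → cut (S807, F1174). Control points (SVG): P0=(133.473,161.858), P1=(142.877,183.418), P2=(151.979,57.234), P3=(130.522,61.127); sampled at t=k/4. Machine vertices: (133.473,21.915) → (139.997,29.106) → (143.570,65.655) → (141.358,105.517) → (130.522,122.646). Open path.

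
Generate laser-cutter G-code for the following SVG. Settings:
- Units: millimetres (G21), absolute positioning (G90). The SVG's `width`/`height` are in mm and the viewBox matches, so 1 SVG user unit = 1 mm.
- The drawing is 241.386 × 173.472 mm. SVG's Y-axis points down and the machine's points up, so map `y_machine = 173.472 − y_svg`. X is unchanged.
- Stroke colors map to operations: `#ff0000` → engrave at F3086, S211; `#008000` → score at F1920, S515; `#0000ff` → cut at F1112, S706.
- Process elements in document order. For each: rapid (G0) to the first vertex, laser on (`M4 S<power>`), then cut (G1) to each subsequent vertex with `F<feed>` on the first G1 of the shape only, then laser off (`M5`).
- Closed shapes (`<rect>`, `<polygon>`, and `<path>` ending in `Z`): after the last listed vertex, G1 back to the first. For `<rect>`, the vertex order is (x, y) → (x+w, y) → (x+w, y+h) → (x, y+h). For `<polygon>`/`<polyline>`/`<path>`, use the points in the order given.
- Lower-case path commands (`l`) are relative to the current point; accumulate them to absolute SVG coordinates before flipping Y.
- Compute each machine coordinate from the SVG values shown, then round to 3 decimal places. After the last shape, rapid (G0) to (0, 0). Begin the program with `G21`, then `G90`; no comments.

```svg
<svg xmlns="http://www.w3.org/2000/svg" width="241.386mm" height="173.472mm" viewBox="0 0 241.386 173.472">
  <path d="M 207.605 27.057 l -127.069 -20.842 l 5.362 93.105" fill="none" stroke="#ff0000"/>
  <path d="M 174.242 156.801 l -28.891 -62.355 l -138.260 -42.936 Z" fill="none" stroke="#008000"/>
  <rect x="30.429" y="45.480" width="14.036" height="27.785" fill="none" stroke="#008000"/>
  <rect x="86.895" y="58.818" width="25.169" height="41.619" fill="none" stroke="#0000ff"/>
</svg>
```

viewBox `0 0 241.386 173.472` with mm width/height → 1 unit = 1 mm. Flip: y_m = 173.472 − y_svg.

**Shape 1** — `<path>` open polyline, stroke `#ff0000` → engrave (S211, F3086). Machine vertices: (207.605,146.415) → (80.536,167.257) → (85.898,74.152). Open path.

**Shape 2** — `<path>` closed polygon, stroke `#008000` → score (S515, F1920). Machine vertices: (174.242,16.671) → (145.351,79.026) → (7.091,121.962) → (174.242,16.671). Closed: final G1 returns to the first vertex.

**Shape 3** — `<rect>` rectangle, stroke `#008000` → score (S515, F1920). Machine vertices: (30.429,127.992) → (44.465,127.992) → (44.465,100.207) → (30.429,100.207) → (30.429,127.992). Closed: final G1 returns to the first vertex.

**Shape 4** — `<rect>` rectangle, stroke `#0000ff` → cut (S706, F1112). Machine vertices: (86.895,114.654) → (112.064,114.654) → (112.064,73.035) → (86.895,73.035) → (86.895,114.654). Closed: final G1 returns to the first vertex.

G21
G90
G0 X207.605 Y146.415
M4 S211
G1 X80.536 Y167.257 F3086
G1 X85.898 Y74.152
M5
G0 X174.242 Y16.671
M4 S515
G1 X145.351 Y79.026 F1920
G1 X7.091 Y121.962
G1 X174.242 Y16.671
M5
G0 X30.429 Y127.992
M4 S515
G1 X44.465 Y127.992 F1920
G1 X44.465 Y100.207
G1 X30.429 Y100.207
G1 X30.429 Y127.992
M5
G0 X86.895 Y114.654
M4 S706
G1 X112.064 Y114.654 F1112
G1 X112.064 Y73.035
G1 X86.895 Y73.035
G1 X86.895 Y114.654
M5
G0 X0.000 Y0.000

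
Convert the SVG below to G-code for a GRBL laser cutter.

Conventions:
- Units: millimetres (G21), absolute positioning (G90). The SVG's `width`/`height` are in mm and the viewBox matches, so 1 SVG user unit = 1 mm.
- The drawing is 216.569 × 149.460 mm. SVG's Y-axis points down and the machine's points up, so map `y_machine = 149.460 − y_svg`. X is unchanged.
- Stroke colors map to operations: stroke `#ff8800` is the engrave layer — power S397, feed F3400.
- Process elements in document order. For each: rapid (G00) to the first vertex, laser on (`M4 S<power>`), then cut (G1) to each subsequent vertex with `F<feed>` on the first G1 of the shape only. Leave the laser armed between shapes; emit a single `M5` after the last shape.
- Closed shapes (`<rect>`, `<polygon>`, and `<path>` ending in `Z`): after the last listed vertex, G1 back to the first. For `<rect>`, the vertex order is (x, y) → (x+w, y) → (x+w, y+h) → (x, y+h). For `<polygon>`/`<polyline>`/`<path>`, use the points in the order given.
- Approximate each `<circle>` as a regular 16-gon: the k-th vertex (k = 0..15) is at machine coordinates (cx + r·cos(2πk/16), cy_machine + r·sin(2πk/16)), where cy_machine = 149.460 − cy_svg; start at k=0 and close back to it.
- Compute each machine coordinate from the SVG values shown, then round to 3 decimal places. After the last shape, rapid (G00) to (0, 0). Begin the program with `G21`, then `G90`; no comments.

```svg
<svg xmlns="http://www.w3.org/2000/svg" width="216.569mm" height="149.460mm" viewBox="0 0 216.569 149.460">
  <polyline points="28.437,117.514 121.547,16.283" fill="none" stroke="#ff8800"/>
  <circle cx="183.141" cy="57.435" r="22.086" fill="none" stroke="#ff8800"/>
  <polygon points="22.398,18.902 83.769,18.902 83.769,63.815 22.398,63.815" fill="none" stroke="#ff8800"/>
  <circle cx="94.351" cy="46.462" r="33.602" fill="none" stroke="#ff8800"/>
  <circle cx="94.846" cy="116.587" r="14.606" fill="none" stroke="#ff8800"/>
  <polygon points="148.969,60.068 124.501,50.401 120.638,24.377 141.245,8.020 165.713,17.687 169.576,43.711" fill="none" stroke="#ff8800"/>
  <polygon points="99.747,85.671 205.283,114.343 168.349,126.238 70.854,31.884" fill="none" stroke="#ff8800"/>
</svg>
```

G21
G90
G00 X28.437 Y31.946
M4 S397
G1 X121.547 Y133.177 F3400
G00 X205.227 Y92.025
M4 S397
G1 X203.546 Y100.477 F3400
G1 X198.758 Y107.642
G1 X191.593 Y112.430
G1 X183.141 Y114.111
G1 X174.689 Y112.430
G1 X167.524 Y107.642
G1 X162.736 Y100.477
G1 X161.055 Y92.025
G1 X162.736 Y83.573
G1 X167.524 Y76.408
G1 X174.689 Y71.620
G1 X183.141 Y69.939
G1 X191.593 Y71.620
G1 X198.758 Y76.408
G1 X203.546 Y83.573
G1 X205.227 Y92.025
G00 X22.398 Y130.558
M4 S397
G1 X83.769 Y130.558 F3400
G1 X83.769 Y85.645
G1 X22.398 Y85.645
G1 X22.398 Y130.558
G00 X127.953 Y102.998
M4 S397
G1 X125.395 Y115.857 F3400
G1 X118.111 Y126.758
G1 X107.210 Y134.042
G1 X94.351 Y136.600
G1 X81.492 Y134.042
G1 X70.591 Y126.758
G1 X63.307 Y115.857
G1 X60.749 Y102.998
G1 X63.307 Y90.139
G1 X70.591 Y79.238
G1 X81.492 Y71.954
G1 X94.351 Y69.396
G1 X107.210 Y71.954
G1 X118.111 Y79.238
G1 X125.395 Y90.139
G1 X127.953 Y102.998
G00 X109.452 Y32.873
M4 S397
G1 X108.340 Y38.462 F3400
G1 X105.174 Y43.201
G1 X100.435 Y46.367
G1 X94.846 Y47.479
G1 X89.257 Y46.367
G1 X84.518 Y43.201
G1 X81.352 Y38.462
G1 X80.240 Y32.873
G1 X81.352 Y27.284
G1 X84.518 Y22.545
G1 X89.257 Y19.379
G1 X94.846 Y18.267
G1 X100.435 Y19.379
G1 X105.174 Y22.545
G1 X108.340 Y27.284
G1 X109.452 Y32.873
G00 X148.969 Y89.392
M4 S397
G1 X124.501 Y99.059 F3400
G1 X120.638 Y125.083
G1 X141.245 Y141.440
G1 X165.713 Y131.773
G1 X169.576 Y105.749
G1 X148.969 Y89.392
G00 X99.747 Y63.789
M4 S397
G1 X205.283 Y35.117 F3400
G1 X168.349 Y23.222
G1 X70.854 Y117.576
G1 X99.747 Y63.789
M5
G00 X0.000 Y0.000

1 u = 1 mm; y_m = 149.460 − y.

[1] `<polyline>` line segment, #ff8800→engrave S397 F3400: (28.437,31.946) → (121.547,133.177)

[2] `<circle>` circle, #ff8800→engrave S397 F3400: (205.227,92.025) → (203.546,100.477) → (198.758,107.642) → (191.593,112.430) → (183.141,114.111) → (174.689,112.430) → (167.524,107.642) → (162.736,100.477) → (161.055,92.025) → (162.736,83.573) → (167.524,76.408) → (174.689,71.620) → (183.141,69.939) → (191.593,71.620) → (198.758,76.408) → (203.546,83.573) → (205.227,92.025) (closed)

[3] `<polygon>` rectangle, #ff8800→engrave S397 F3400: (22.398,130.558) → (83.769,130.558) → (83.769,85.645) → (22.398,85.645) → (22.398,130.558) (closed)

[4] `<circle>` circle, #ff8800→engrave S397 F3400: (127.953,102.998) → (125.395,115.857) → (118.111,126.758) → (107.210,134.042) → (94.351,136.600) → (81.492,134.042) → (70.591,126.758) → (63.307,115.857) → (60.749,102.998) → (63.307,90.139) → (70.591,79.238) → (81.492,71.954) → (94.351,69.396) → (107.210,71.954) → (118.111,79.238) → (125.395,90.139) → (127.953,102.998) (closed)

[5] `<circle>` circle, #ff8800→engrave S397 F3400: (109.452,32.873) → (108.340,38.462) → (105.174,43.201) → (100.435,46.367) → (94.846,47.479) → (89.257,46.367) → (84.518,43.201) → (81.352,38.462) → (80.240,32.873) → (81.352,27.284) → (84.518,22.545) → (89.257,19.379) → (94.846,18.267) → (100.435,19.379) → (105.174,22.545) → (108.340,27.284) → (109.452,32.873) (closed)

[6] `<polygon>` regular polygon, #ff8800→engrave S397 F3400: (148.969,89.392) → (124.501,99.059) → (120.638,125.083) → (141.245,141.440) → (165.713,131.773) → (169.576,105.749) → (148.969,89.392) (closed)

[7] `<polygon>` closed polygon, #ff8800→engrave S397 F3400: (99.747,63.789) → (205.283,35.117) → (168.349,23.222) → (70.854,117.576) → (99.747,63.789) (closed)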